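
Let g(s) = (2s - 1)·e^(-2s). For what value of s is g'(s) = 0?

1

g'(s) = 2·e^(-2s) + (2s - 1)·(-2)·e^(-2s) = (-4s + 4)·e^(-2s). Since e^(-2s) > 0, the only critical point is s = 1.
g''(1) has the same sign as -4 < 0, so this is a local maximum.
g(1) = (1)·e^(-2) ≈ 0.1353.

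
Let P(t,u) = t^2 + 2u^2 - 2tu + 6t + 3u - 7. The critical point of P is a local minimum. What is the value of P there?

-145/4

∂P/∂t = 2t - 2u + 6 = 0 and ∂P/∂u = -2t + 4u + 3 = 0, so (t, u) = (-15/2, -9/2).
The Hessian has P_{tt} = 2, P_{uu} = 4, P_{tu} = -2, giving D = 4 > 0 with P_{tt} > 0, so the point is a local minimum.
P(-15/2, -9/2) = -145/4.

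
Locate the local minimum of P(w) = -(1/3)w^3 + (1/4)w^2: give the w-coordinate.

0

Critical points: P'(w) = -w^2 + (1/2)w vanishes at w = 0, 1/2.
Since P''(w) = -2w + 1/2, we get P''(0) = 1/2 > 0 ⇒ local minimum; P''(1/2) = -1/2 < 0 ⇒ local maximum.
Thus P has its local minimum at w = 0, with value 0.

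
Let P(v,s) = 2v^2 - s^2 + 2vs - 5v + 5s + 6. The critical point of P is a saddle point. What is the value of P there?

∂P/∂v = 4v + 2s - 5 = 0 and ∂P/∂s = 2v - 2s + 5 = 0, so (v, s) = (0, 5/2).
The Hessian has P_{vv} = 4, P_{ss} = -2, P_{vs} = 2, giving D = -12 < 0, so the point is a saddle point.
P(0, 5/2) = 49/4.

49/4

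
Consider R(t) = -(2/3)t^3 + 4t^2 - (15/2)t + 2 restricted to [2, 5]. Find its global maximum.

The derivative is -2t^2 + 8t - 15/2, whose only zero in [2, 5] is t = 5/2.
Compare values at every candidate in [2, 5]: R(2) = -7/3, R(5/2) = -13/6, R(5) = -113/6.
Hence the absolute maximum is -13/6 at t = 5/2.

-13/6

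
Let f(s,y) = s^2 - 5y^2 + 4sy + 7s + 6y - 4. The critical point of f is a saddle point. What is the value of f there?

-521/36

∂f/∂s = 2s + 4y + 7 = 0 and ∂f/∂y = 4s - 10y + 6 = 0, so (s, y) = (-47/18, -4/9).
The Hessian has f_{ss} = 2, f_{yy} = -10, f_{sy} = 4, giving D = -36 < 0, so the point is a saddle point.
f(-47/18, -4/9) = -521/36.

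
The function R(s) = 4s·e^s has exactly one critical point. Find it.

-1

Differentiating with the product rule gives R'(s) = (4s + 4)·e^s. Since e^s > 0, the only critical point is s = -1.
R''(-1) has the same sign as 4 > 0, so this is a local minimum.
R(-1) = (-4)·e^(-1) ≈ -1.4715.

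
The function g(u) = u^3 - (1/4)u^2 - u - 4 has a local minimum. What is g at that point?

g'(u) = 3u^2 - (1/2)u - 1. Setting g'(u) = 0 gives u ∈ {-1/2, 2/3}.
Since g''(u) = 6u - 1/2, we get g''(-1/2) = -7/2 < 0 ⇒ local maximum; g''(2/3) = 7/2 > 0 ⇒ local minimum.
So the local minimum value is g(2/3) = -121/27.

-121/27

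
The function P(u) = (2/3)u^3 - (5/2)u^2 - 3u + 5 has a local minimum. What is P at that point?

P'(u) = 2u^2 - 5u - 3 = 0 at u = -1/2, 3.
P''(u) = 4u - 5. P''(-1/2) = -7 < 0 ⇒ local maximum; P''(3) = 7 > 0 ⇒ local minimum.
The local minimum is P(3) = -17/2.

-17/2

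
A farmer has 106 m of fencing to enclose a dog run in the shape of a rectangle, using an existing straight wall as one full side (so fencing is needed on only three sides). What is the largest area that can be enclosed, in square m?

2809/2

Let the sides perpendicular to the wall have length x and the parallel side y, so 2x + y = 106 and the area is A = xy = x(106 − 2x).
A'(x) = 106 − 4x = 0 gives x = 53/2, and A''(x) = −4 < 0 confirms a maximum.
Then y = 106 − 2·53/2 = 53 and A = 2809/2.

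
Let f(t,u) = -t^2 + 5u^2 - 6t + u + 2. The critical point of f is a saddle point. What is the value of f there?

219/20

∂f/∂t = -2t - 6 = 0 and ∂f/∂u = 10u + 1 = 0, so (t, u) = (-3, -1/10).
The Hessian has f_{tt} = -2, f_{uu} = 10, f_{tu} = 0, giving D = -20 < 0, so the point is a saddle point.
f(-3, -1/10) = 219/20.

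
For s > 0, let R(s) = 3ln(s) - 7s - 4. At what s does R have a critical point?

R'(s) = 3/s − 7 = 0 gives s = 3/7.
R''(s) = -3/s², which is negative for s > 0, so this is a local maximum.
R(3/7) = 3·ln(3/7) - 3 - 4 ≈ -9.5419.

3/7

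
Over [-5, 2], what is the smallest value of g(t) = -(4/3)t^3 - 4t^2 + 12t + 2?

-34

g'(t) = -4t^2 - 8t + 12, which vanishes at t = -3 and t = 1.
Evaluating at the critical points and endpoints: g(-5) = 26/3; g(-3) = -34; g(1) = 26/3; g(2) = -2/3.
So the minimum is g(-3) = -34.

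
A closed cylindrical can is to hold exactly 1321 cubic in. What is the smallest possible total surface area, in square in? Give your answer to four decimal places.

With radius r and height h, πr²h = 1321 so h = 1321/(πr²), and S(r) = 2πr² + 2πrh = 2πr² + 2·1321/r.
S'(r) = 4πr − 2·1321/r² = 0 ⇒ r³ = 1321/(2π), so r ≈ 5.9462 and h = 2r ≈ 11.8924.
S''(r) = 4π + 4·1321/r³ > 0, so this is the minimum; S ≈ 666.4738.

666.4738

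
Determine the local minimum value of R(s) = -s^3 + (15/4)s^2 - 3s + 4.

R'(s) = -3s^2 + (15/2)s - 3. Setting R'(s) = 0 gives s ∈ {1/2, 2}.
Since R''(s) = -6s + 15/2, we get R''(1/2) = 9/2 > 0 ⇒ local minimum; R''(2) = -9/2 < 0 ⇒ local maximum.
Thus R has its local minimum at s = 1/2, with value 53/16.

53/16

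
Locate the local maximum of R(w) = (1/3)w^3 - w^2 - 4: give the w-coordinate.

Critical points: R'(w) = w^2 - 2w vanishes at w = 0, 2.
R''(w) = 2w - 2. R''(0) = -2 < 0 ⇒ local maximum; R''(2) = 2 > 0 ⇒ local minimum.
The local maximum is R(0) = -4.

0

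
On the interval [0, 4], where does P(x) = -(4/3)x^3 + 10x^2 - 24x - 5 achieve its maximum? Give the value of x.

Differentiating, P'(x) = -4x^2 + 20x - 24; which vanishes at x = 2 and x = 3.
Compare values at every candidate in [0, 4]: P(0) = -5,  P(2) = -71/3,  P(3) = -23,  P(4) = -79/3.
The maximum over the interval is -5, attained at x = 0.

0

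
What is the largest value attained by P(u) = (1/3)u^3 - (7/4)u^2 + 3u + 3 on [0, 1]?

55/12

The derivative is u^2 - (7/2)u + 3, which has no zeros in [0, 1].
Compare values at every candidate in [0, 1]: P(0) = 3, P(1) = 55/12.
The maximum over the interval is 55/12, attained at u = 1.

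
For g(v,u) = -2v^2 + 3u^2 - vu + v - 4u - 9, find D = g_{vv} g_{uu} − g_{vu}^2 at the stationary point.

∂g/∂v = -4v - u + 1 = 0 and ∂g/∂u = -v + 6u - 4 = 0, so (v, u) = (2/25, 17/25).
The Hessian has g_{vv} = -4, g_{uu} = 6, g_{vu} = -1, giving D = -25 < 0, so the point is a saddle point.
D = (-4)·(6) − (-1)^2 = -25.

-25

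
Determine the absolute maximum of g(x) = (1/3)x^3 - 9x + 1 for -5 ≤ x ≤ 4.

Differentiating, g'(x) = x^2 - 9; which vanishes at x = -3 and x = 3.
Candidates: g(-5) = 13/3, g(-3) = 19, g(3) = -17, g(4) = -41/3.
The maximum over the interval is 19, attained at x = -3.

19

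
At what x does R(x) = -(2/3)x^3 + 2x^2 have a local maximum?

2

Critical points: R'(x) = -2x^2 + 4x vanishes at x = 0, 2.
Second-derivative test with R''(x) = -4x + 4: R''(0) = 4 > 0 ⇒ local minimum; R''(2) = -4 < 0 ⇒ local maximum.
Thus R has its local maximum at x = 2, with value 8/3.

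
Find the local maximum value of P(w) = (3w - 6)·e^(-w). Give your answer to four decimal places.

0.1494

P'(w) = 3·e^(-w) + (3w - 6)·(-1)·e^(-w) = (-3w + 9)·e^(-w). Since e^(-w) > 0, the only critical point is w = 3.
P''(3) has the same sign as -3 < 0, so this is a local maximum.
P(3) = (3)·e^(-3) ≈ 0.1494.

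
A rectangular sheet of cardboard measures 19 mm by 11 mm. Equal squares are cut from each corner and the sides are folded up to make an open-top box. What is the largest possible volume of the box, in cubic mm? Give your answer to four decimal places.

212.0630

With cut size x, the volume is V(x) = x(19 − 2x)(11 − 2x) for 0 < x < 5.5.
V'(x) = 12x^2 − 120x + 209. Setting V'(x) = 0 gives x ≈ 2.2462 (the root in (0, 5.5)).
V''(x) = 24x − 120 is negative there, so this is the maximum; V ≈ 212.0630.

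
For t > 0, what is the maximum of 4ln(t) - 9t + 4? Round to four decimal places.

-3.2437

h'(t) = 4/t − 9 = 0 gives t = 4/9.
h''(t) = -4/t², which is negative for t > 0, so this is a local maximum.
h(4/9) = 4·ln(4/9) - 4 + 4 ≈ -3.2437.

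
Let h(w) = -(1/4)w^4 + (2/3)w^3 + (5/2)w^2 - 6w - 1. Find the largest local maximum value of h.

35/3

h'(w) = -w^3 + 2w^2 + 5w - 6. Setting h'(w) = 0 gives w ∈ {-2, 1, 3}.
Second-derivative test with h''(w) = -3w^2 + 4w + 5: h''(-2) = -15 < 0 ⇒ local maximum; h''(1) = 6 > 0 ⇒ local minimum; h''(3) = -10 < 0 ⇒ local maximum.
So the largest local maximum value is h(-2) = 35/3.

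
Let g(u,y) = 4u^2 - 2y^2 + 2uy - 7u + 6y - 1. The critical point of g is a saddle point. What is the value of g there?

47/18

∂g/∂u = 8u + 2y - 7 = 0 and ∂g/∂y = 2u - 4y + 6 = 0, so (u, y) = (4/9, 31/18).
The Hessian has g_{uu} = 8, g_{yy} = -4, g_{uy} = 2, giving D = -36 < 0, so the point is a saddle point.
g(4/9, 31/18) = 47/18.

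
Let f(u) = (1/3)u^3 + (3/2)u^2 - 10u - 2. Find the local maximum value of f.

Critical points: f'(u) = u^2 + 3u - 10 vanishes at u = -5, 2.
Since f''(u) = 2u + 3, we get f''(-5) = -7 < 0 ⇒ local maximum; f''(2) = 7 > 0 ⇒ local minimum.
So the local maximum value is f(-5) = 263/6.

263/6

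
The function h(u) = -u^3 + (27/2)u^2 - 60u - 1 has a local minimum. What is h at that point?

-89

h'(u) = -3u^2 + 27u - 60. Setting h'(u) = 0 gives u ∈ {4, 5}.
h''(u) = -6u + 27. h''(4) = 3 > 0 ⇒ local minimum; h''(5) = -3 < 0 ⇒ local maximum.
The local minimum is h(4) = -89.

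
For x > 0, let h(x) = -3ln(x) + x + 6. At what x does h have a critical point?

3

h'(x) = -3/x + 1 = 0 gives x = 3.
h''(x) = 3/x², which is positive for x > 0, so this is a local minimum.
h(3) = -3·ln(3) + 3 + 6 ≈ 5.7042.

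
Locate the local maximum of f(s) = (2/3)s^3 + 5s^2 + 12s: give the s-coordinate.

-3

Critical points: f'(s) = 2s^2 + 10s + 12 vanishes at s = -3, -2.
Since f''(s) = 4s + 10, we get f''(-3) = -2 < 0 ⇒ local maximum; f''(-2) = 2 > 0 ⇒ local minimum.
Thus f has its local maximum at s = -3, with value -9.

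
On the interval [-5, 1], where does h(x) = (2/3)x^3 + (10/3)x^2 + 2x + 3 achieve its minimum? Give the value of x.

-5

Differentiating, h'(x) = 2x^2 + (20/3)x + 2; which vanishes at x = -3 and x = -1/3.
Candidates: h(-5) = -7; h(-3) = 9; h(-1/3) = 217/81; h(1) = 9.
The minimum over the interval is -7, attained at x = -5.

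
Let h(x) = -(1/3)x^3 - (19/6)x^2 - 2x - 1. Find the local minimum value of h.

h'(x) = -x^2 - (19/3)x - 2. Setting h'(x) = 0 gives x ∈ {-6, -1/3}.
Second-derivative test with h''(x) = -2x - 19/3: h''(-6) = 17/3 > 0 ⇒ local minimum; h''(-1/3) = -17/3 < 0 ⇒ local maximum.
Thus h has its local minimum at x = -6, with value -31.

-31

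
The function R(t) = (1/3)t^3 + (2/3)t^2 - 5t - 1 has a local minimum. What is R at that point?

R'(t) = t^2 + (4/3)t - 5. Setting R'(t) = 0 gives t ∈ {-3, 5/3}.
Since R''(t) = 2t + 4/3, we get R''(-3) = -14/3 < 0 ⇒ local maximum; R''(5/3) = 14/3 > 0 ⇒ local minimum.
Thus R has its local minimum at t = 5/3, with value -481/81.

-481/81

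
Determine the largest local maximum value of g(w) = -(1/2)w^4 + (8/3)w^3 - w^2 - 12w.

g'(w) = -2w^3 + 8w^2 - 2w - 12. Setting g'(w) = 0 gives w ∈ {-1, 2, 3}.
Since g''(w) = -6w^2 + 16w - 2, we get g''(-1) = -24 < 0 ⇒ local maximum; g''(2) = 6 > 0 ⇒ local minimum; g''(3) = -8 < 0 ⇒ local maximum.
So the largest local maximum value is g(-1) = 47/6.

47/6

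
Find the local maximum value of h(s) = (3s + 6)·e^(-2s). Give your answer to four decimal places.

By the product rule, h'(s) = (-6s - 9)·e^(-2s). Since e^(-2s) > 0, the only critical point is s = -3/2.
h''(-3/2) has the same sign as -6 < 0, so this is a local maximum.
h(-3/2) = (3/2)·e^(3) ≈ 30.1283.

30.1283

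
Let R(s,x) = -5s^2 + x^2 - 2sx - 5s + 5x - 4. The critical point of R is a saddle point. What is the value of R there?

-41/4

∂R/∂s = -10s - 2x - 5 = 0 and ∂R/∂x = -2s + 2x + 5 = 0, so (s, x) = (0, -5/2).
The Hessian has R_{ss} = -10, R_{xx} = 2, R_{sx} = -2, giving D = -24 < 0, so the point is a saddle point.
R(0, -5/2) = -41/4.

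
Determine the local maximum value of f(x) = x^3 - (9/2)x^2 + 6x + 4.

13/2

f'(x) = 3x^2 - 9x + 6. Setting f'(x) = 0 gives x ∈ {1, 2}.
Since f''(x) = 6x - 9, we get f''(1) = -3 < 0 ⇒ local maximum; f''(2) = 3 > 0 ⇒ local minimum.
Thus f has its local maximum at x = 1, with value 13/2.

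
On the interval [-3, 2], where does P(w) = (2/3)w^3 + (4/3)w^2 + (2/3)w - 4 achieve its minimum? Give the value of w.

The derivative is 2w^2 + (8/3)w + 2/3, which vanishes at w = -1 and w = -1/3.
Compare values at every candidate in [-3, 2]: P(-3) = -12,  P(-1) = -4,  P(-1/3) = -332/81,  P(2) = 8.
Hence the absolute minimum is -12 at w = -3.

-3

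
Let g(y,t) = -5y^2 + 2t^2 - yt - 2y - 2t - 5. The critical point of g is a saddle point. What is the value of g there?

-213/41

∂g/∂y = -10y - t - 2 = 0 and ∂g/∂t = -y + 4t - 2 = 0, so (y, t) = (-10/41, 18/41).
The Hessian has g_{yy} = -10, g_{tt} = 4, g_{yt} = -1, giving D = -41 < 0, so the point is a saddle point.
g(-10/41, 18/41) = -213/41.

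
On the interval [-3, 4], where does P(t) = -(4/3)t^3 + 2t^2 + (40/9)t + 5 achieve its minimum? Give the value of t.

4

Differentiating, P'(t) = -4t^2 + 4t + 40/9; which vanishes at t = -2/3 and t = 5/3.
Candidates: P(-3) = 137/3; P(-2/3) = 269/81; P(5/3) = 955/81; P(4) = -275/9.
So the minimum is P(4) = -275/9.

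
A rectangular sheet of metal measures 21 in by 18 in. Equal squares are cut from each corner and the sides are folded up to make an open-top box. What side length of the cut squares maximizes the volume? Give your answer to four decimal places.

3.2213

With cut size x, the volume is V(x) = x(21 − 2x)(18 − 2x) for 0 < x < 9.
V'(x) = 12x^2 − 156x + 378. Setting V'(x) = 0 gives x ≈ 3.2213 (the root in (0, 9)).
V''(x) = 24x − 156 is negative there, so this is the maximum; V ≈ 541.9699.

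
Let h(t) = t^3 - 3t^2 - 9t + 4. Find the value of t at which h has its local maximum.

h'(t) = 3t^2 - 6t - 9 = 0 at t = -1, 3.
Since h''(t) = 6t - 6, we get h''(-1) = -12 < 0 ⇒ local maximum; h''(3) = 12 > 0 ⇒ local minimum.
So the local maximum value is h(-1) = 9.

-1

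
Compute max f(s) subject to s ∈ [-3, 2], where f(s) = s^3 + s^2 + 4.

16

The derivative is 3s^2 + 2s, which vanishes at s = -2/3 and s = 0.
Compare values at every candidate in [-3, 2]: f(-3) = -14; f(-2/3) = 112/27; f(0) = 4; f(2) = 16.
Hence the absolute maximum is 16 at s = 2.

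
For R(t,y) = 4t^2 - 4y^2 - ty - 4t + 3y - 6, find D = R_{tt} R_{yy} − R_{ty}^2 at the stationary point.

-65

∂R/∂t = 8t - y - 4 = 0 and ∂R/∂y = -t - 8y + 3 = 0, so (t, y) = (7/13, 4/13).
The Hessian has R_{tt} = 8, R_{yy} = -8, R_{ty} = -1, giving D = -65 < 0, so the point is a saddle point.
D = (8)·(-8) − (-1)^2 = -65.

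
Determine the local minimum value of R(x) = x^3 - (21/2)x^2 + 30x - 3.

R'(x) = 3x^2 - 21x + 30 = 0 at x = 2, 5.
Second-derivative test with R''(x) = 6x - 21: R''(2) = -9 < 0 ⇒ local maximum; R''(5) = 9 > 0 ⇒ local minimum.
Thus R has its local minimum at x = 5, with value 19/2.

19/2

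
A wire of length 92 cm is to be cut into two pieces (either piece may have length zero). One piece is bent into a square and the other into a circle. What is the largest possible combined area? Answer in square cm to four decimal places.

Let x be the length used for the square. Square side x/4; circle radius (92−x)/(2π).
A(x) = (x/4)² + π·((92−x)/(2π))² = x²/16 + (92−x)²/(4π) for 0 ≤ x ≤ 92. A'(x) = x/8 − (92−x)/(2π) = 0 gives x = 4·92/(π+4) ≈ 51.5291.
A'' > 0, so the interior critical point is a minimum; the maximum is at an endpoint. A(0) = 673.5437 and A(92) = 529.0000, so the largest area is 673.5437.

673.5437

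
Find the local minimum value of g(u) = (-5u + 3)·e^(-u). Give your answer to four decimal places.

Differentiating with the product rule gives g'(u) = (5u - 8)·e^(-u). Since e^(-u) > 0, the only critical point is u = 8/5.
g''(8/5) has the same sign as 5 > 0, so this is a local minimum.
g(8/5) = (-5)·e^(-8/5) ≈ -1.0095.

-1.0095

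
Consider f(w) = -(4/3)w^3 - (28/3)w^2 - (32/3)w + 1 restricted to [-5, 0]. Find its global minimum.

The derivative is -4w^2 - (56/3)w - 32/3, which vanishes at w = -4 and w = -2/3.
Evaluating at the critical points and endpoints: f(-5) = -37/3; f(-4) = -61/3; f(-2/3) = 353/81; f(0) = 1.
So the minimum is f(-4) = -61/3.

-61/3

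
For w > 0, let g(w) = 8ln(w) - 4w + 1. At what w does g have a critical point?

2

g'(w) = 8/w − 4 = 0 gives w = 2.
g''(w) = -8/w², which is negative for w > 0, so this is a local maximum.
g(2) = 8·ln(2) - 8 + 1 ≈ -1.4548.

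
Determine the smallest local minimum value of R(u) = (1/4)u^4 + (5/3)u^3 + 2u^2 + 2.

-26/3

Critical points: R'(u) = u^3 + 5u^2 + 4u vanishes at u = -4, -1, 0.
Second-derivative test with R''(u) = 3u^2 + 10u + 4: R''(-4) = 12 > 0 ⇒ local minimum; R''(-1) = -3 < 0 ⇒ local maximum; R''(0) = 4 > 0 ⇒ local minimum.
So the smallest local minimum value is R(-4) = -26/3.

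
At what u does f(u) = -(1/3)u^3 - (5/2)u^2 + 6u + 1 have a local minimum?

-6

f'(u) = -u^2 - 5u + 6 = 0 at u = -6, 1.
f''(u) = -2u - 5. f''(-6) = 7 > 0 ⇒ local minimum; f''(1) = -7 < 0 ⇒ local maximum.
Thus f has its local minimum at u = -6, with value -53.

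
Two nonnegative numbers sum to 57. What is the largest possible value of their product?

3249/4

With x + y = 57, the product is P(x) = x(57 − x).
P'(x) = 57 − 2x = 0 gives x = 57/2; P'' = −2 < 0, so this is the maximum.
P = 57/2·57/2 = 3249/4.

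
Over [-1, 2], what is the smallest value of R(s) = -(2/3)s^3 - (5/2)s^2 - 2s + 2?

The derivative is -2s^2 - 5s - 2, whose only zero in [-1, 2] is s = -1/2.
Compare values at every candidate in [-1, 2]: R(-1) = 13/6, R(-1/2) = 59/24, R(2) = -52/3.
The minimum over the interval is -52/3, attained at s = 2.

-52/3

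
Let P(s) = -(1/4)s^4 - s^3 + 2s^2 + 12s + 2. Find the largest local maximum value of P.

22

P'(s) = -s^3 - 3s^2 + 4s + 12 = 0 at s = -3, -2, 2.
P''(s) = -3s^2 - 6s + 4. P''(-3) = -5 < 0 ⇒ local maximum; P''(-2) = 4 > 0 ⇒ local minimum; P''(2) = -20 < 0 ⇒ local maximum.
So the largest local maximum value is P(2) = 22.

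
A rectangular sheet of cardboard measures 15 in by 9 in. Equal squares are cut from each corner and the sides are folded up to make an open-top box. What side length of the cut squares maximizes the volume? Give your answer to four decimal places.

1.8206

With cut size x, the volume is V(x) = x(15 − 2x)(9 − 2x) for 0 < x < 4.5.
V'(x) = 12x^2 − 96x + 135. Setting V'(x) = 0 gives x ≈ 1.8206 (the root in (0, 4.5)).
V''(x) = 24x − 96 is negative there, so this is the maximum; V ≈ 110.8191.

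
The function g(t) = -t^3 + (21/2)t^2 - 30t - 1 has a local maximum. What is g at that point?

g'(t) = -3t^2 + 21t - 30 = 0 at t = 2, 5.
Second-derivative test with g''(t) = -6t + 21: g''(2) = 9 > 0 ⇒ local minimum; g''(5) = -9 < 0 ⇒ local maximum.
Thus g has its local maximum at t = 5, with value -27/2.

-27/2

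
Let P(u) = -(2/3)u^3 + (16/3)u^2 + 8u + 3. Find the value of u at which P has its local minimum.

-2/3

P'(u) = -2u^2 + (32/3)u + 8 = 0 at u = -2/3, 6.
Since P''(u) = -4u + 32/3, we get P''(-2/3) = 40/3 > 0 ⇒ local minimum; P''(6) = -40/3 < 0 ⇒ local maximum.
So the local minimum value is P(-2/3) = 19/81.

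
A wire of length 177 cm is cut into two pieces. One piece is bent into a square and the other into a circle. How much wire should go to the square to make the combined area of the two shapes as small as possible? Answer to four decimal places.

Let x be the length used for the square. Square side x/4; circle radius (177−x)/(2π).
A(x) = (x/4)² + π·((177−x)/(2π))² = x²/16 + (177−x)²/(4π) for 0 ≤ x ≤ 177. A'(x) = x/8 − (177−x)/(2π) = 0 gives x = 4·177/(π+4) ≈ 99.1376.
A'' = 1/8 + 1/(2π) > 0, so this gives the minimum combined area; x ≈ 99.1376 cm to the square.

99.1376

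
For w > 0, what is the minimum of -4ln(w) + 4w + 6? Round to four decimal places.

10.0000

g'(w) = -4/w + 4 = 0 gives w = 1.
g''(w) = 4/w², which is positive for w > 0, so this is a local minimum.
g(1) = -4·ln(1) + 4 + 6 ≈ 10.0000.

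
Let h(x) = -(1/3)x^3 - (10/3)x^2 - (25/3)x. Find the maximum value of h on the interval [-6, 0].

500/81

The derivative is -x^2 - (20/3)x - 25/3, which vanishes at x = -5 and x = -5/3.
Evaluating at the critical points and endpoints: h(-6) = 2; h(-5) = 0; h(-5/3) = 500/81; h(0) = 0.
The maximum over the interval is 500/81, attained at x = -5/3.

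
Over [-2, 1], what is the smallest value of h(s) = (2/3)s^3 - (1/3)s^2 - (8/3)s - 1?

-10/3

The derivative is 2s^2 - (2/3)s - 8/3, whose only zero in [-2, 1] is s = -1.
Evaluating at the critical points and endpoints: h(-2) = -7/3,  h(-1) = 2/3,  h(1) = -10/3.
So the minimum is h(1) = -10/3.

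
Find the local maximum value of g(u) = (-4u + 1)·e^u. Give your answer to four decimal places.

1.8895

g'(u) = (-4)·e^u + (-4u + 1)·1·e^u = (-4u - 3)·e^u. Since e^u > 0, the only critical point is u = -3/4.
g''(-3/4) has the same sign as -4 < 0, so this is a local maximum.
g(-3/4) = (4)·e^(-3/4) ≈ 1.8895.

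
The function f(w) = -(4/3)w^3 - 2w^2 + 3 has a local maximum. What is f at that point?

3

f'(w) = -4w^2 - 4w. Setting f'(w) = 0 gives w ∈ {-1, 0}.
Second-derivative test with f''(w) = -8w - 4: f''(-1) = 4 > 0 ⇒ local minimum; f''(0) = -4 < 0 ⇒ local maximum.
So the local maximum value is f(0) = 3.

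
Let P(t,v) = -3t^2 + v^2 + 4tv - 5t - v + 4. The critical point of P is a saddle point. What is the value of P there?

57/14

∂P/∂t = -6t + 4v - 5 = 0 and ∂P/∂v = 4t + 2v - 1 = 0, so (t, v) = (-3/14, 13/14).
The Hessian has P_{tt} = -6, P_{vv} = 2, P_{tv} = 4, giving D = -28 < 0, so the point is a saddle point.
P(-3/14, 13/14) = 57/14.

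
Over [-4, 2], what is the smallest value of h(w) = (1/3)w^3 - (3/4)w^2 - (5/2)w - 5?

-85/3

h'(w) = w^2 - (3/2)w - 5/2, whose only zero in [-4, 2] is w = -1.
Candidates: h(-4) = -85/3, h(-1) = -43/12, h(2) = -31/3.
Hence the absolute minimum is -85/3 at w = -4.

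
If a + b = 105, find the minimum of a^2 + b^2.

With a + b = 105, a^2 + b^2 = a^2 + (105 − a)^2.
The derivative 2a − 2(105 − a) = 4a − 210 vanishes at a = 105/2; second derivative 4 > 0, a minimum.
The minimum is 2·(105/2)^2 = 11025/2.

11025/2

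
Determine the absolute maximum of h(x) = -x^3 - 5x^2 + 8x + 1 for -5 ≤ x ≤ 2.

103/27

The derivative is -3x^2 - 10x + 8, which vanishes at x = -4 and x = 2/3.
Candidates: h(-5) = -39,  h(-4) = -47,  h(2/3) = 103/27,  h(2) = -11.
The maximum over the interval is 103/27, attained at x = 2/3.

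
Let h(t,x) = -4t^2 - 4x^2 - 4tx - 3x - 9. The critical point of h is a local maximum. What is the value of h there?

∂h/∂t = -8t - 4x = 0 and ∂h/∂x = -4t - 8x - 3 = 0, so (t, x) = (1/4, -1/2).
The Hessian has h_{tt} = -8, h_{xx} = -8, h_{tx} = -4, giving D = 48 > 0 with h_{tt} < 0, so the point is a local maximum.
h(1/4, -1/2) = -33/4.

-33/4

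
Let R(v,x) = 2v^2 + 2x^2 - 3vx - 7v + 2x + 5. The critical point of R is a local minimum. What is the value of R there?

∂R/∂v = 4v - 3x - 7 = 0 and ∂R/∂x = -3v + 4x + 2 = 0, so (v, x) = (22/7, 13/7).
The Hessian has R_{vv} = 4, R_{xx} = 4, R_{vx} = -3, giving D = 7 > 0 with R_{vv} > 0, so the point is a local minimum.
R(22/7, 13/7) = -29/7.

-29/7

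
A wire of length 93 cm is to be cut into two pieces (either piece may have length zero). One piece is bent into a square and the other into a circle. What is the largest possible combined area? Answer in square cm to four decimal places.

Let x be the length used for the square. Square side x/4; circle radius (93−x)/(2π).
A(x) = (x/4)² + π·((93−x)/(2π))² = x²/16 + (93−x)²/(4π) for 0 ≤ x ≤ 93. A'(x) = x/8 − (93−x)/(2π) = 0 gives x = 4·93/(π+4) ≈ 52.0892.
A'' > 0, so the interior critical point is a minimum; the maximum is at an endpoint. A(0) = 688.2656 and A(93) = 540.5625, so the largest area is 688.2656.

688.2656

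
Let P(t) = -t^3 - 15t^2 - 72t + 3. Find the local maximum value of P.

115

Critical points: P'(t) = -3t^2 - 30t - 72 vanishes at t = -6, -4.
Second-derivative test with P''(t) = -6t - 30: P''(-6) = 6 > 0 ⇒ local minimum; P''(-4) = -6 < 0 ⇒ local maximum.
Thus P has its local maximum at t = -4, with value 115.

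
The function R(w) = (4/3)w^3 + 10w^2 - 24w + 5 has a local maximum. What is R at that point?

Critical points: R'(w) = 4w^2 + 20w - 24 vanishes at w = -6, 1.
R''(w) = 8w + 20. R''(-6) = -28 < 0 ⇒ local maximum; R''(1) = 28 > 0 ⇒ local minimum.
So the local maximum value is R(-6) = 221.

221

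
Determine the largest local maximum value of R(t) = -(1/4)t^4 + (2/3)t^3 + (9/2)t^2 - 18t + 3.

R'(t) = -t^3 + 2t^2 + 9t - 18. Setting R'(t) = 0 gives t ∈ {-3, 2, 3}.
Since R''(t) = -3t^2 + 4t + 9, we get R''(-3) = -30 < 0 ⇒ local maximum; R''(2) = 5 > 0 ⇒ local minimum; R''(3) = -6 < 0 ⇒ local maximum.
So the largest local maximum value is R(-3) = 237/4.

237/4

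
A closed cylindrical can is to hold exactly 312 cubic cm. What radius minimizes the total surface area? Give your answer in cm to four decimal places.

With radius r and height h, πr²h = 312 so h = 312/(πr²), and S(r) = 2πr² + 2πrh = 2πr² + 2·312/r.
S'(r) = 4πr − 2·312/r² = 0 ⇒ r³ = 312/(2π), so r ≈ 3.6756 and h = 2r ≈ 7.3511.
S''(r) = 4π + 4·312/r³ > 0, so this is the minimum; S ≈ 254.6543.

3.6756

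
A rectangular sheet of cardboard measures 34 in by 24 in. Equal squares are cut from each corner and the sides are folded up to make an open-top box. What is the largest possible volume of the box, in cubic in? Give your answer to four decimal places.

With cut size x, the volume is V(x) = x(34 − 2x)(24 − 2x) for 0 < x < 12.
V'(x) = 12x^2 − 232x + 816. Setting V'(x) = 0 gives x ≈ 4.6224 (the root in (0, 12)).
V''(x) = 24x − 232 is negative there, so this is the maximum; V ≈ 1688.4145.

1688.4145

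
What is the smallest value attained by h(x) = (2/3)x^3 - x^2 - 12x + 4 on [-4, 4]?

h'(x) = 2x^2 - 2x - 12, which vanishes at x = -2 and x = 3.
Candidates: h(-4) = -20/3; h(-2) = 56/3; h(3) = -23; h(4) = -52/3.
So the minimum is h(3) = -23.

-23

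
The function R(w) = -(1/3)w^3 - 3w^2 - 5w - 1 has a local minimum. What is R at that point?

-28/3

R'(w) = -w^2 - 6w - 5. Setting R'(w) = 0 gives w ∈ {-5, -1}.
Second-derivative test with R''(w) = -2w - 6: R''(-5) = 4 > 0 ⇒ local minimum; R''(-1) = -4 < 0 ⇒ local maximum.
So the local minimum value is R(-5) = -28/3.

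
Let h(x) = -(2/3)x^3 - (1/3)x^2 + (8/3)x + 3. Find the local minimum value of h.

35/81

h'(x) = -2x^2 - (2/3)x + 8/3 = 0 at x = -4/3, 1.
Second-derivative test with h''(x) = -4x - 2/3: h''(-4/3) = 14/3 > 0 ⇒ local minimum; h''(1) = -14/3 < 0 ⇒ local maximum.
The local minimum is h(-4/3) = 35/81.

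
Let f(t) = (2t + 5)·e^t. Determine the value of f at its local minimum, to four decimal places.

By the product rule, f'(t) = (2t + 7)·e^t. Since e^t > 0, the only critical point is t = -7/2.
f''(-7/2) has the same sign as 2 > 0, so this is a local minimum.
f(-7/2) = (-2)·e^(-7/2) ≈ -0.0604.

-0.0604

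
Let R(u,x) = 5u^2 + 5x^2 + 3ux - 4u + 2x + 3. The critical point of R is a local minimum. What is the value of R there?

∂R/∂u = 10u + 3x - 4 = 0 and ∂R/∂x = 3u + 10x + 2 = 0, so (u, x) = (46/91, -32/91).
The Hessian has R_{uu} = 10, R_{xx} = 10, R_{ux} = 3, giving D = 91 > 0 with R_{uu} > 0, so the point is a local minimum.
R(46/91, -32/91) = 149/91.

149/91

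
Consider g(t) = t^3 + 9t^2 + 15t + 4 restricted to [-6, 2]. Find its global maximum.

Differentiating, g'(t) = 3t^2 + 18t + 15; which vanishes at t = -5 and t = -1.
Evaluating at the critical points and endpoints: g(-6) = 22; g(-5) = 29; g(-1) = -3; g(2) = 78.
So the maximum is g(2) = 78.

78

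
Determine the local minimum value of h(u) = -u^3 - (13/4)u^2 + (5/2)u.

h'(u) = -3u^2 - (13/2)u + 5/2 = 0 at u = -5/2, 1/3.
h''(u) = -6u - 13/2. h''(-5/2) = 17/2 > 0 ⇒ local minimum; h''(1/3) = -17/2 < 0 ⇒ local maximum.
Thus h has its local minimum at u = -5/2, with value -175/16.

-175/16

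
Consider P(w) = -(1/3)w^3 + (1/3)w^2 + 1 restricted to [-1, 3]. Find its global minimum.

-5

P'(w) = -w^2 + (2/3)w, which vanishes at w = 0 and w = 2/3.
Compare values at every candidate in [-1, 3]: P(-1) = 5/3; P(0) = 1; P(2/3) = 85/81; P(3) = -5.
The minimum over the interval is -5, attained at w = 3.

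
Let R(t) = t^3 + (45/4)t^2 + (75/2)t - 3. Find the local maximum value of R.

R'(t) = 3t^2 + (45/2)t + 75/2. Setting R'(t) = 0 gives t ∈ {-5, -5/2}.
Since R''(t) = 6t + 45/2, we get R''(-5) = -15/2 < 0 ⇒ local maximum; R''(-5/2) = 15/2 > 0 ⇒ local minimum.
So the local maximum value is R(-5) = -137/4.

-137/4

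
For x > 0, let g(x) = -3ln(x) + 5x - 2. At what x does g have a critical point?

g'(x) = -3/x + 5 = 0 gives x = 3/5.
g''(x) = 3/x², which is positive for x > 0, so this is a local minimum.
g(3/5) = -3·ln(3/5) + 3 - 2 ≈ 2.5325.

3/5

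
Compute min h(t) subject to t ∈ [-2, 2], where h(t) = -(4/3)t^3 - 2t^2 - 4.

-68/3

The derivative is -4t^2 - 4t, which vanishes at t = -1 and t = 0.
Evaluating at the critical points and endpoints: h(-2) = -4/3; h(-1) = -14/3; h(0) = -4; h(2) = -68/3.
So the minimum is h(2) = -68/3.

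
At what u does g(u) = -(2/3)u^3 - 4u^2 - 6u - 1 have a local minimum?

g'(u) = -2u^2 - 8u - 6 = 0 at u = -3, -1.
Second-derivative test with g''(u) = -4u - 8: g''(-3) = 4 > 0 ⇒ local minimum; g''(-1) = -4 < 0 ⇒ local maximum.
Thus g has its local minimum at u = -3, with value -1.

-3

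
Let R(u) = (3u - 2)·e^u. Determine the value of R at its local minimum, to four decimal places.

-2.1496

R'(u) = 3·e^u + (3u - 2)·1·e^u = (3u + 1)·e^u. Since e^u > 0, the only critical point is u = -1/3.
R''(-1/3) has the same sign as 3 > 0, so this is a local minimum.
R(-1/3) = (-3)·e^(-1/3) ≈ -2.1496.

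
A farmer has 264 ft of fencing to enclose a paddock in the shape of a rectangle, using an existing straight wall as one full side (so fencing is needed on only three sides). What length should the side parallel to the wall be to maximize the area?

Let the sides perpendicular to the wall have length x and the parallel side y, so 2x + y = 264 and the area is A = xy = x(264 − 2x).
A'(x) = 264 − 4x = 0 gives x = 66, and A''(x) = −4 < 0 confirms a maximum.
Then y = 264 − 2·66 = 132 and A = 8712.

132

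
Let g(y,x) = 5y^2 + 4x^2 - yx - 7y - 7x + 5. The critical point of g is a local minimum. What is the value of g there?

∂g/∂y = 10y - x - 7 = 0 and ∂g/∂x = -y + 8x - 7 = 0, so (y, x) = (63/79, 77/79).
The Hessian has g_{yy} = 10, g_{xx} = 8, g_{yx} = -1, giving D = 79 > 0 with g_{yy} > 0, so the point is a local minimum.
g(63/79, 77/79) = -95/79.

-95/79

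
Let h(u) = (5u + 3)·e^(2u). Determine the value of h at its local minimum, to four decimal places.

-0.2770

By the product rule, h'(u) = (10u + 11)·e^(2u). Since e^(2u) > 0, the only critical point is u = -11/10.
h''(-11/10) has the same sign as 10 > 0, so this is a local minimum.
h(-11/10) = (-5/2)·e^(-11/5) ≈ -0.2770.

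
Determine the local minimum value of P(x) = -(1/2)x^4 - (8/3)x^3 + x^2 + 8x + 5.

1/6

P'(x) = -2x^3 - 8x^2 + 2x + 8. Setting P'(x) = 0 gives x ∈ {-4, -1, 1}.
P''(x) = -6x^2 - 16x + 2. P''(-4) = -30 < 0 ⇒ local maximum; P''(-1) = 12 > 0 ⇒ local minimum; P''(1) = -20 < 0 ⇒ local maximum.
Thus P has its local minimum at x = -1, with value 1/6.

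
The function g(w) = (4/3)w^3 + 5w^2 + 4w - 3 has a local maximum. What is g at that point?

Critical points: g'(w) = 4w^2 + 10w + 4 vanishes at w = -2, -1/2.
Second-derivative test with g''(w) = 8w + 10: g''(-2) = -6 < 0 ⇒ local maximum; g''(-1/2) = 6 > 0 ⇒ local minimum.
So the local maximum value is g(-2) = -5/3.

-5/3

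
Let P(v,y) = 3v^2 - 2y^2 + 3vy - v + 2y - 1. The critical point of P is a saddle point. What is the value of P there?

-17/33

∂P/∂v = 6v + 3y - 1 = 0 and ∂P/∂y = 3v - 4y + 2 = 0, so (v, y) = (-2/33, 5/11).
The Hessian has P_{vv} = 6, P_{yy} = -4, P_{vy} = 3, giving D = -33 < 0, so the point is a saddle point.
P(-2/33, 5/11) = -17/33.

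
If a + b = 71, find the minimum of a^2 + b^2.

With a + b = 71, a^2 + b^2 = a^2 + (71 − a)^2.
The derivative 2a − 2(71 − a) = 4a − 142 vanishes at a = 71/2; second derivative 4 > 0, a minimum.
The minimum is 2·(71/2)^2 = 5041/2.

5041/2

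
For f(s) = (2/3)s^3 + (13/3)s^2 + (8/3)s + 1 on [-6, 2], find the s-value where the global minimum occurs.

-6

f'(s) = 2s^2 + (26/3)s + 8/3, which vanishes at s = -4 and s = -1/3.
Candidates: f(-6) = -3; f(-4) = 17; f(-1/3) = 46/81; f(2) = 29.
So the minimum is f(-6) = -3.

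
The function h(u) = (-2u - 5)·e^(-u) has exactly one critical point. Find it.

h'(u) = (-2)·e^(-u) + (-2u - 5)·(-1)·e^(-u) = (2u + 3)·e^(-u). Since e^(-u) > 0, the only critical point is u = -3/2.
h''(-3/2) has the same sign as 2 > 0, so this is a local minimum.
h(-3/2) = (-2)·e^(3/2) ≈ -8.9634.

-3/2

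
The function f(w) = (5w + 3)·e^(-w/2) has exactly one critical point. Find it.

By the product rule, f'(w) = (-(5/2)w + 7/2)·e^(-w/2). Since e^(-w/2) > 0, the only critical point is w = 7/5.
f''(7/5) has the same sign as -5/2 < 0, so this is a local maximum.
f(7/5) = (10)·e^(-7/10) ≈ 4.9659.

7/5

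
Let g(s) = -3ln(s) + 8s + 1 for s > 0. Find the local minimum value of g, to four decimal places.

6.9425

g'(s) = -3/s + 8 = 0 gives s = 3/8.
g''(s) = 3/s², which is positive for s > 0, so this is a local minimum.
g(3/8) = -3·ln(3/8) + 3 + 1 ≈ 6.9425.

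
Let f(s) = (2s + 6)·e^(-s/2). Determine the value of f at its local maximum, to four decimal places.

6.5949

f'(s) = 2·e^(-s/2) + (2s + 6)·(-1/2)·e^(-s/2) = (-s - 1)·e^(-s/2). Since e^(-s/2) > 0, the only critical point is s = -1.
f''(-1) has the same sign as -1 < 0, so this is a local maximum.
f(-1) = (4)·e^(1/2) ≈ 6.5949.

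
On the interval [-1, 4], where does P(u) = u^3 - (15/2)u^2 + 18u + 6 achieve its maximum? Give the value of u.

4

The derivative is 3u^2 - 15u + 18, which vanishes at u = 2 and u = 3.
Evaluating at the critical points and endpoints: P(-1) = -41/2; P(2) = 20; P(3) = 39/2; P(4) = 22.
The maximum over the interval is 22, attained at u = 4.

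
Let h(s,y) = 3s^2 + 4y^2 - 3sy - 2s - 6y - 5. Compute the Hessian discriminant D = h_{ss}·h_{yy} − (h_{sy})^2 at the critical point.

∂h/∂s = 6s - 3y - 2 = 0 and ∂h/∂y = -3s + 8y - 6 = 0, so (s, y) = (34/39, 14/13).
The Hessian has h_{ss} = 6, h_{yy} = 8, h_{sy} = -3, giving D = 39 > 0 with h_{ss} > 0, so the point is a local minimum.
D = (6)·(8) − (-3)^2 = 39.

39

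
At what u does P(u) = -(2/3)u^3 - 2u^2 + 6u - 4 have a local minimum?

Critical points: P'(u) = -2u^2 - 4u + 6 vanishes at u = -3, 1.
Since P''(u) = -4u - 4, we get P''(-3) = 8 > 0 ⇒ local minimum; P''(1) = -8 < 0 ⇒ local maximum.
The local minimum is P(-3) = -22.

-3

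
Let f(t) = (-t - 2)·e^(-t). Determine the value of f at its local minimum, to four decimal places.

f'(t) = (-1)·e^(-t) + (-t - 2)·(-1)·e^(-t) = (t + 1)·e^(-t). Since e^(-t) > 0, the only critical point is t = -1.
f''(-1) has the same sign as 1 > 0, so this is a local minimum.
f(-1) = (-1)·e^(1) ≈ -2.7183.

-2.7183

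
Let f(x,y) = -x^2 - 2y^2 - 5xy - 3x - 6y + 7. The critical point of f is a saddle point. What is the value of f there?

155/17

∂f/∂x = -2x - 5y - 3 = 0 and ∂f/∂y = -5x - 4y - 6 = 0, so (x, y) = (-18/17, -3/17).
The Hessian has f_{xx} = -2, f_{yy} = -4, f_{xy} = -5, giving D = -17 < 0, so the point is a saddle point.
f(-18/17, -3/17) = 155/17.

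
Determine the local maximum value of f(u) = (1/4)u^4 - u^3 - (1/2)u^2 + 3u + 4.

23/4

f'(u) = u^3 - 3u^2 - u + 3 = 0 at u = -1, 1, 3.
f''(u) = 3u^2 - 6u - 1. f''(-1) = 8 > 0 ⇒ local minimum; f''(1) = -4 < 0 ⇒ local maximum; f''(3) = 8 > 0 ⇒ local minimum.
Thus f has its local maximum at u = 1, with value 23/4.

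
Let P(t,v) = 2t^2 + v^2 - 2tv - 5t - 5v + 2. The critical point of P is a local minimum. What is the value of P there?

-117/4

∂P/∂t = 4t - 2v - 5 = 0 and ∂P/∂v = -2t + 2v - 5 = 0, so (t, v) = (5, 15/2).
The Hessian has P_{tt} = 4, P_{vv} = 2, P_{tv} = -2, giving D = 4 > 0 with P_{tt} > 0, so the point is a local minimum.
P(5, 15/2) = -117/4.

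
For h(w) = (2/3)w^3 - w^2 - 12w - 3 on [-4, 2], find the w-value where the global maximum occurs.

Differentiating, h'(w) = 2w^2 - 2w - 12; whose only zero in [-4, 2] is w = -2.
Evaluating at the critical points and endpoints: h(-4) = -41/3; h(-2) = 35/3; h(2) = -77/3.
Hence the absolute maximum is 35/3 at w = -2.

-2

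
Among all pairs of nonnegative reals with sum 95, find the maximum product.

9025/4

With x + y = 95, the product is P(x) = x(95 − x).
P'(x) = 95 − 2x = 0 gives x = 95/2; P'' = −2 < 0, so this is the maximum.
P = 95/2·95/2 = 9025/4.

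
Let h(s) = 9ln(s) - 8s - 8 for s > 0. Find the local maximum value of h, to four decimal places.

-15.9400

h'(s) = 9/s − 8 = 0 gives s = 9/8.
h''(s) = -9/s², which is negative for s > 0, so this is a local maximum.
h(9/8) = 9·ln(9/8) - 9 - 8 ≈ -15.9400.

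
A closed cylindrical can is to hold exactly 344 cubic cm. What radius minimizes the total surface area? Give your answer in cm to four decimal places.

3.7972

With radius r and height h, πr²h = 344 so h = 344/(πr²), and S(r) = 2πr² + 2πrh = 2πr² + 2·344/r.
S'(r) = 4πr − 2·344/r² = 0 ⇒ r³ = 344/(2π), so r ≈ 3.7972 and h = 2r ≈ 7.5943.
S''(r) = 4π + 4·344/r³ > 0, so this is the minimum; S ≈ 271.7817.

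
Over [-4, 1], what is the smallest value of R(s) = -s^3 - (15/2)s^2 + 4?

-52

The derivative is -3s^2 - 15s, whose only zero in [-4, 1] is s = 0.
Compare values at every candidate in [-4, 1]: R(-4) = -52, R(0) = 4, R(1) = -9/2.
The minimum over the interval is -52, attained at s = -4.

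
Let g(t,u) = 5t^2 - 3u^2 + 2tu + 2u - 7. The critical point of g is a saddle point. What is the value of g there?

-107/16

∂g/∂t = 10t + 2u = 0 and ∂g/∂u = 2t - 6u + 2 = 0, so (t, u) = (-1/16, 5/16).
The Hessian has g_{tt} = 10, g_{uu} = -6, g_{tu} = 2, giving D = -64 < 0, so the point is a saddle point.
g(-1/16, 5/16) = -107/16.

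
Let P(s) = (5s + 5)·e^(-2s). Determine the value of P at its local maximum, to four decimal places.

6.7957

By the product rule, P'(s) = (-10s - 5)·e^(-2s). Since e^(-2s) > 0, the only critical point is s = -1/2.
P''(-1/2) has the same sign as -10 < 0, so this is a local maximum.
P(-1/2) = (5/2)·e^(1) ≈ 6.7957.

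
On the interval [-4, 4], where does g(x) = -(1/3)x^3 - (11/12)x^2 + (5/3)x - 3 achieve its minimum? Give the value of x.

Differentiating, g'(x) = -x^2 - (11/6)x + 5/3; which vanishes at x = -5/2 and x = 2/3.
Compare values at every candidate in [-4, 4]: g(-4) = -3, g(-5/2) = -123/16, g(2/3) = -194/81, g(4) = -97/3.
The minimum over the interval is -97/3, attained at x = 4.

4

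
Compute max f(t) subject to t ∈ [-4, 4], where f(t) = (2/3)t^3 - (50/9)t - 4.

148/9

Differentiating, f'(t) = 2t^2 - 50/9; which vanishes at t = -5/3 and t = 5/3.
Candidates: f(-4) = -220/9,  f(-5/3) = 176/81,  f(5/3) = -824/81,  f(4) = 148/9.
Hence the absolute maximum is 148/9 at t = 4.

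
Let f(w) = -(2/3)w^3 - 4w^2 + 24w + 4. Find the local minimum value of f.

f'(w) = -2w^2 - 8w + 24 = 0 at w = -6, 2.
Since f''(w) = -4w - 8, we get f''(-6) = 16 > 0 ⇒ local minimum; f''(2) = -16 < 0 ⇒ local maximum.
So the local minimum value is f(-6) = -140.

-140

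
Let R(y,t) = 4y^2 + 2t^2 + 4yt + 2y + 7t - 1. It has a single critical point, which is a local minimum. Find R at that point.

∂R/∂y = 8y + 4t + 2 = 0 and ∂R/∂t = 4y + 4t + 7 = 0, so (y, t) = (5/4, -3).
The Hessian has R_{yy} = 8, R_{tt} = 4, R_{yt} = 4, giving D = 16 > 0 with R_{yy} > 0, so the point is a local minimum.
R(5/4, -3) = -41/4.

-41/4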